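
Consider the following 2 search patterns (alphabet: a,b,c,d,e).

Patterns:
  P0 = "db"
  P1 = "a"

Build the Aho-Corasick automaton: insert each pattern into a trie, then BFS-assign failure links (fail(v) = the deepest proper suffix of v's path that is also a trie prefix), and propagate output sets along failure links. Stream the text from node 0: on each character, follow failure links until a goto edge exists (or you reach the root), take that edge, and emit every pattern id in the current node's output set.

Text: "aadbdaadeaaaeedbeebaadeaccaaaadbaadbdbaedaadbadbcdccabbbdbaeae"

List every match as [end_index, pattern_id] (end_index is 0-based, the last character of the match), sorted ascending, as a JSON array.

Construct AC machine:
Trie nodes:
  0='ε' goto a→3 d→1
  1='d' goto b→2
  2='db' goto ·  ←P0
  3='a' goto ·  ←P1

Failure links (BFS by depth):
  n1('d'): parent n0 fail=0; on 'd' 0 → fail=0;  out ∅∪∅=∅
  n3('a'): parent n0 fail=0; on 'a' 0 → fail=0;  out {1}∪∅={1}
  n2('db'): parent n1 fail=0; on 'b' 0 → fail=0;  out {0}∪∅={0}

Scan:
[0] read 'a'  n0⇒n3  emit P1@[0:0]
[1] read 'a'  n3⇒n3 ·f  emit P1@[1:1]
[2] read 'd'  n3⇒n1 ·f
[3] read 'b'  n1⇒n2  emit P0@[2:3]
[4] read 'd'  n2⇒n1 ·f
[5] read 'a'  n1⇒n3 ·f  emit P1@[5:5]
[6] read 'a'  n3⇒n3 ·f  emit P1@[6:6]
[7] read 'd'  n3⇒n1 ·f
[8] read 'e'  n1⇒n0 ·f
[9] read 'a'  n0⇒n3  emit P1@[9:9]
[10] read 'a'  n3⇒n3 ·f  emit P1@[10:10]
[11] read 'a'  n3⇒n3 ·f  emit P1@[11:11]
[12] read 'e'  n3⇒n0 ·f
[13] read 'e'  n0⇒n0
[14] read 'd'  n0⇒n1
[15] read 'b'  n1⇒n2  emit P0@[14:15]
[16] read 'e'  n2⇒n0 ·f
[17] read 'e'  n0⇒n0
[18] read 'b'  n0⇒n0
[19] read 'a'  n0⇒n3  emit P1@[19:19]
[20] read 'a'  n3⇒n3 ·f  emit P1@[20:20]
[21] read 'd'  n3⇒n1 ·f
[22] read 'e'  n1⇒n0 ·f
[23] read 'a'  n0⇒n3  emit P1@[23:23]
[24] read 'c'  n3⇒n0 ·f
[25] read 'c'  n0⇒n0
[26] read 'a'  n0⇒n3  emit P1@[26:26]
[27] read 'a'  n3⇒n3 ·f  emit P1@[27:27]
[28] read 'a'  n3⇒n3 ·f  emit P1@[28:28]
[29] read 'a'  n3⇒n3 ·f  emit P1@[29:29]
[30] read 'd'  n3⇒n1 ·f
[31] read 'b'  n1⇒n2  emit P0@[30:31]
[32] read 'a'  n2⇒n3 ·f  emit P1@[32:32]
[33] read 'a'  n3⇒n3 ·f  emit P1@[33:33]
[34] read 'd'  n3⇒n1 ·f
[35] read 'b'  n1⇒n2  emit P0@[34:35]
[36] read 'd'  n2⇒n1 ·f
[37] read 'b'  n1⇒n2  emit P0@[36:37]
[38] read 'a'  n2⇒n3 ·f  emit P1@[38:38]
[39] read 'e'  n3⇒n0 ·f
[40] read 'd'  n0⇒n1
[41] read 'a'  n1⇒n3 ·f  emit P1@[41:41]
[42] read 'a'  n3⇒n3 ·f  emit P1@[42:42]
[43] read 'd'  n3⇒n1 ·f
[44] read 'b'  n1⇒n2  emit P0@[43:44]
[45] read 'a'  n2⇒n3 ·f  emit P1@[45:45]
[46] read 'd'  n3⇒n1 ·f
[47] read 'b'  n1⇒n2  emit P0@[46:47]
[48] read 'c'  n2⇒n0 ·f
[49] read 'd'  n0⇒n1
[50] read 'c'  n1⇒n0 ·f
[51] read 'c'  n0⇒n0
[52] read 'a'  n0⇒n3  emit P1@[52:52]
[53] read 'b'  n3⇒n0 ·f
[54] read 'b'  n0⇒n0
[55] read 'b'  n0⇒n0
[56] read 'd'  n0⇒n1
[57] read 'b'  n1⇒n2  emit P0@[56:57]
[58] read 'a'  n2⇒n3 ·f  emit P1@[58:58]
[59] read 'e'  n3⇒n0 ·f
[60] read 'a'  n0⇒n3  emit P1@[60:60]
[61] read 'e'  n3⇒n0 ·f

Matches: [[0,1],[1,1],[3,0],[5,1],[6,1],[9,1],[10,1],[11,1],[15,0],[19,1],[20,1],[23,1],[26,1],[27,1],[28,1],[29,1],[31,0],[32,1],[33,1],[35,0],[37,0],[38,1],[41,1],[42,1],[44,0],[45,1],[47,0],[52,1],[57,0],[58,1],[60,1]]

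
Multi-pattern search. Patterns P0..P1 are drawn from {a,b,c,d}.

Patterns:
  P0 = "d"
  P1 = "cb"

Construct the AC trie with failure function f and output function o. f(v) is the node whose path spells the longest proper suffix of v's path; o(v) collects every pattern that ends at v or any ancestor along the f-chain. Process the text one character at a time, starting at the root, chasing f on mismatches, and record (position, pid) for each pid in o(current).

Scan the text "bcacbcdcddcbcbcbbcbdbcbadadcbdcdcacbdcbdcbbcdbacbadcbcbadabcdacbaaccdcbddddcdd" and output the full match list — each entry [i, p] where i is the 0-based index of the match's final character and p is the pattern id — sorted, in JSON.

Build:
Trie nodes:
  n0 'ε': c→2 d→1
  n1 'd': ·  ←P0
  n2 'c': b→3
  n3 'cb': ·  ←P1

BFS fail/out derivation:
  fail(1) 'd': from fail(0)=0 chase 'd': 0 ⇒ 0;  out={0}∪out(0)={0}
  fail(2) 'c': from fail(0)=0 chase 'c': 0 ⇒ 0;  out=∅∪out(0)=∅
  fail(3) 'cb': from fail(2)=0 chase 'b': 0 ⇒ 0;  out={1}∪out(0)={1}

Scan:
pos 0 'b': at 0
pos 1 'c': at 2
pos 2 'a': at 0 (fail-walked)
pos 3 'c': at 2
pos 4 'b': at 3  ** P1@[3:4]
pos 5 'c': at 2 (fail-walked)
pos 6 'd': at 1 (fail-walked)  ** P0@[6:6]
pos 7 'c': at 2 (fail-walked)
pos 8 'd': at 1 (fail-walked)  ** P0@[8:8]
pos 9 'd': at 1 (fail-walked)  ** P0@[9:9]
pos 10 'c': at 2 (fail-walked)
pos 11 'b': at 3  ** P1@[10:11]
pos 12 'c': at 2 (fail-walked)
pos 13 'b': at 3  ** P1@[12:13]
pos 14 'c': at 2 (fail-walked)
pos 15 'b': at 3  ** P1@[14:15]
pos 16 'b': at 0 (fail-walked)
pos 17 'c': at 2
pos 18 'b': at 3  ** P1@[17:18]
pos 19 'd': at 1 (fail-walked)  ** P0@[19:19]
pos 20 'b': at 0 (fail-walked)
pos 21 'c': at 2
pos 22 'b': at 3  ** P1@[21:22]
pos 23 'a': at 0 (fail-walked)
pos 24 'd': at 1  ** P0@[24:24]
pos 25 'a': at 0 (fail-walked)
pos 26 'd': at 1  ** P0@[26:26]
pos 27 'c': at 2 (fail-walked)
pos 28 'b': at 3  ** P1@[27:28]
pos 29 'd': at 1 (fail-walked)  ** P0@[29:29]
pos 30 'c': at 2 (fail-walked)
pos 31 'd': at 1 (fail-walked)  ** P0@[31:31]
pos 32 'c': at 2 (fail-walked)
pos 33 'a': at 0 (fail-walked)
pos 34 'c': at 2
pos 35 'b': at 3  ** P1@[34:35]
pos 36 'd': at 1 (fail-walked)  ** P0@[36:36]
pos 37 'c': at 2 (fail-walked)
pos 38 'b': at 3  ** P1@[37:38]
pos 39 'd': at 1 (fail-walked)  ** P0@[39:39]
pos 40 'c': at 2 (fail-walked)
pos 41 'b': at 3  ** P1@[40:41]
pos 42 'b': at 0 (fail-walked)
pos 43 'c': at 2
pos 44 'd': at 1 (fail-walked)  ** P0@[44:44]
pos 45 'b': at 0 (fail-walked)
pos 46 'a': at 0
pos 47 'c': at 2
pos 48 'b': at 3  ** P1@[47:48]
pos 49 'a': at 0 (fail-walked)
pos 50 'd': at 1  ** P0@[50:50]
pos 51 'c': at 2 (fail-walked)
pos 52 'b': at 3  ** P1@[51:52]
pos 53 'c': at 2 (fail-walked)
pos 54 'b': at 3  ** P1@[53:54]
pos 55 'a': at 0 (fail-walked)
pos 56 'd': at 1  ** P0@[56:56]
pos 57 'a': at 0 (fail-walked)
pos 58 'b': at 0
pos 59 'c': at 2
pos 60 'd': at 1 (fail-walked)  ** P0@[60:60]
pos 61 'a': at 0 (fail-walked)
pos 62 'c': at 2
pos 63 'b': at 3  ** P1@[62:63]
pos 64 'a': at 0 (fail-walked)
pos 65 'a': at 0
pos 66 'c': at 2
pos 67 'c': at 2 (fail-walked)
pos 68 'd': at 1 (fail-walked)  ** P0@[68:68]
pos 69 'c': at 2 (fail-walked)
pos 70 'b': at 3  ** P1@[69:70]
pos 71 'd': at 1 (fail-walked)  ** P0@[71:71]
pos 72 'd': at 1 (fail-walked)  ** P0@[72:72]
pos 73 'd': at 1 (fail-walked)  ** P0@[73:73]
pos 74 'd': at 1 (fail-walked)  ** P0@[74:74]
pos 75 'c': at 2 (fail-walked)
pos 76 'd': at 1 (fail-walked)  ** P0@[76:76]
pos 77 'd': at 1 (fail-walked)  ** P0@[77:77]

Result: [[4,1],[6,0],[8,0],[9,0],[11,1],[13,1],[15,1],[18,1],[19,0],[22,1],[24,0],[26,0],[28,1],[29,0],[31,0],[35,1],[36,0],[38,1],[39,0],[41,1],[44,0],[48,1],[50,0],[52,1],[54,1],[56,0],[60,0],[63,1],[68,0],[70,1],[71,0],[72,0],[73,0],[74,0],[76,0],[77,0]]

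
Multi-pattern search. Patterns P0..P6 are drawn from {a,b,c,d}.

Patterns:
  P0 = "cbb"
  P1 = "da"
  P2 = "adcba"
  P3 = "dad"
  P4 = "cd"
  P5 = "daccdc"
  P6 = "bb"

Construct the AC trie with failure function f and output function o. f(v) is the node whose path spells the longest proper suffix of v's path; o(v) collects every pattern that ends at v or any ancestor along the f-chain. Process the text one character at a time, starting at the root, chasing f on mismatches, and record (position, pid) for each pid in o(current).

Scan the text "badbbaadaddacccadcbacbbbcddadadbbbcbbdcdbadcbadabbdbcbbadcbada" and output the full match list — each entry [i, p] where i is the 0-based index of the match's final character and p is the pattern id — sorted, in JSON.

Build automaton:
Trie (insert patterns):
  0='ε' goto a→6 b→17 c→1 d→4
  1='c' goto b→2 d→12
  2='cb' goto b→3
  3='cbb' goto ·  [P0 ends]
  4='d' goto a→5
  5='da' goto c→13 d→11  [P1 ends]
  6='a' goto d→7
  7='ad' goto c→8
  8='adc' goto b→9
  9='adcb' goto a→10
  10='adcba' goto ·  [P2 ends]
  11='dad' goto ·  [P3 ends]
  12='cd' goto ·  [P4 ends]
  13='dac' goto c→14
  14='dacc' goto d→15
  15='daccd' goto c→16
  16='daccdc' goto ·  [P5 ends]
  17='b' goto b→18
  18='bb' goto ·  [P6 ends]

BFS fail/out derivation:
  n1('c'): parent n0 fail=0; on 'c' 0 → fail=0;  out ∅∪∅=∅
  n4('d'): parent n0 fail=0; on 'd' 0 → fail=0;  out ∅∪∅=∅
  n6('a'): parent n0 fail=0; on 'a' 0 → fail=0;  out ∅∪∅=∅
  n17('b'): parent n0 fail=0; on 'b' 0 → fail=0;  out ∅∪∅=∅
  n2('cb'): parent n1 fail=0; on 'b' 0 → fail=17;  out ∅∪∅=∅
  n5('da'): parent n4 fail=0; on 'a' 0 → fail=6;  out {1}∪∅={1}
  n7('ad'): parent n6 fail=0; on 'd' 0 → fail=4;  out ∅∪∅=∅
  n12('cd'): parent n1 fail=0; on 'd' 0 → fail=4;  out {4}∪∅={4}
  n18('bb'): parent n17 fail=0; on 'b' 0 → fail=17;  out {6}∪∅={6}
  n3('cbb'): parent n2 fail=17; on 'b' 17 → fail=18;  out {0}∪{6}={0,6}
  n8('adc'): parent n7 fail=4; on 'c' 4→0 → fail=1;  out ∅∪∅=∅
  n11('dad'): parent n5 fail=6; on 'd' 6 → fail=7;  out {3}∪∅={3}
  n13('dac'): parent n5 fail=6; on 'c' 6→0 → fail=1;  out ∅∪∅=∅
  n9('adcb'): parent n8 fail=1; on 'b' 1 → fail=2;  out ∅∪∅=∅
  n14('dacc'): parent n13 fail=1; on 'c' 1→0 → fail=1;  out ∅∪∅=∅
  n10('adcba'): parent n9 fail=2; on 'a' 2→17→0 → fail=6;  out {2}∪∅={2}
  n15('daccd'): parent n14 fail=1; on 'd' 1 → fail=12;  out ∅∪{4}={4}
  n16('daccdc'): parent n15 fail=12; on 'c' 12→4→0 → fail=1;  out {5}∪∅={5}

Run:
[0] read 'b'  n0⇒n17
[1] read 'a'  n17⇒n6 ·f
[2] read 'd'  n6⇒n7
[3] read 'b'  n7⇒n17 ·f
[4] read 'b'  n17⇒n18  emit P6@[3:4]
[5] read 'a'  n18⇒n6 ·f
[6] read 'a'  n6⇒n6 ·f
[7] read 'd'  n6⇒n7
[8] read 'a'  n7⇒n5 ·f  emit P1@[7:8]
[9] read 'd'  n5⇒n11  emit P3@[7:9]
[10] read 'd'  n11⇒n4 ·f
[11] read 'a'  n4⇒n5  emit P1@[10:11]
[12] read 'c'  n5⇒n13
[13] read 'c'  n13⇒n14
[14] read 'c'  n14⇒n1 ·f
[15] read 'a'  n1⇒n6 ·f
[16] read 'd'  n6⇒n7
[17] read 'c'  n7⇒n8
[18] read 'b'  n8⇒n9
[19] read 'a'  n9⇒n10  emit P2@[15:19]
[20] read 'c'  n10⇒n1 ·f
[21] read 'b'  n1⇒n2
[22] read 'b'  n2⇒n3  emit P0@[20:22],P6@[21:22]
[23] read 'b'  n3⇒n18 ·f  emit P6@[22:23]
[24] read 'c'  n18⇒n1 ·f
[25] read 'd'  n1⇒n12  emit P4@[24:25]
[26] read 'd'  n12⇒n4 ·f
[27] read 'a'  n4⇒n5  emit P1@[26:27]
[28] read 'd'  n5⇒n11  emit P3@[26:28]
[29] read 'a'  n11⇒n5 ·f  emit P1@[28:29]
[30] read 'd'  n5⇒n11  emit P3@[28:30]
[31] read 'b'  n11⇒n17 ·f
[32] read 'b'  n17⇒n18  emit P6@[31:32]
[33] read 'b'  n18⇒n18 ·f  emit P6@[32:33]
[34] read 'c'  n18⇒n1 ·f
[35] read 'b'  n1⇒n2
[36] read 'b'  n2⇒n3  emit P0@[34:36],P6@[35:36]
[37] read 'd'  n3⇒n4 ·f
[38] read 'c'  n4⇒n1 ·f
[39] read 'd'  n1⇒n12  emit P4@[38:39]
[40] read 'b'  n12⇒n17 ·f
[41] read 'a'  n17⇒n6 ·f
[42] read 'd'  n6⇒n7
[43] read 'c'  n7⇒n8
[44] read 'b'  n8⇒n9
[45] read 'a'  n9⇒n10  emit P2@[41:45]
[46] read 'd'  n10⇒n7 ·f
[47] read 'a'  n7⇒n5 ·f  emit P1@[46:47]
[48] read 'b'  n5⇒n17 ·f
[49] read 'b'  n17⇒n18  emit P6@[48:49]
[50] read 'd'  n18⇒n4 ·f
[51] read 'b'  n4⇒n17 ·f
[52] read 'c'  n17⇒n1 ·f
[53] read 'b'  n1⇒n2
[54] read 'b'  n2⇒n3  emit P0@[52:54],P6@[53:54]
[55] read 'a'  n3⇒n6 ·f
[56] read 'd'  n6⇒n7
[57] read 'c'  n7⇒n8
[58] read 'b'  n8⇒n9
[59] read 'a'  n9⇒n10  emit P2@[55:59]
[60] read 'd'  n10⇒n7 ·f
[61] read 'a'  n7⇒n5 ·f  emit P1@[60:61]

All matches (sorted): [[4,6],[8,1],[9,3],[11,1],[19,2],[22,0],[22,6],[23,6],[25,4],[27,1],[28,3],[29,1],[30,3],[32,6],[33,6],[36,0],[36,6],[39,4],[45,2],[47,1],[49,6],[54,0],[54,6],[59,2],[61,1]]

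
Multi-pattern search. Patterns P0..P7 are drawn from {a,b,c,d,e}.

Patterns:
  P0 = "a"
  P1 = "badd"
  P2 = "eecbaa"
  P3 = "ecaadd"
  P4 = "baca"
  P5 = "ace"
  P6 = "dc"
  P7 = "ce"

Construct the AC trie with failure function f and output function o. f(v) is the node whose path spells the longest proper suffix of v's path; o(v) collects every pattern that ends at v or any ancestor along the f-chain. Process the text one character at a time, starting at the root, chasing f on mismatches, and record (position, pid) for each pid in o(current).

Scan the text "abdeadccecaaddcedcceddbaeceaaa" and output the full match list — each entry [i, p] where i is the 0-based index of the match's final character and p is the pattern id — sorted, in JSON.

Build automaton:
Trie (insert patterns):
  n0 'ε': a→1 b→2 c→23 d→21 e→6
  n1 'a': c→19  ←P0
  n2 'b': a→3
  n3 'ba': c→17 d→4
  n4 'bad': d→5
  n5 'badd': ·  ←P1
  n6 'e': c→12 e→7
  n7 'ee': c→8
  n8 'eec': b→9
  n9 'eecb': a→10
  n10 'eecba': a→11
  n11 'eecbaa': ·  ←P2
  n12 'ec': a→13
  n13 'eca': a→14
  n14 'ecaa': d→15
  n15 'ecaad': d→16
  n16 'ecaadd': ·  ←P3
  n17 'bac': a→18
  n18 'baca': ·  ←P4
  n19 'ac': e→20
  n20 'ace': ·  ←P5
  n21 'd': c→22
  n22 'dc': ·  ←P6
  n23 'c': e→24
  n24 'ce': ·  ←P7

Failure links (BFS by depth):
  fail(1) 'a': from fail(0)=0 chase 'a': 0 ⇒ 0;  out={0}∪out(0)={0}
  fail(2) 'b': from fail(0)=0 chase 'b': 0 ⇒ 0;  out=∅∪out(0)=∅
  fail(6) 'e': from fail(0)=0 chase 'e': 0 ⇒ 0;  out=∅∪out(0)=∅
  fail(21) 'd': from fail(0)=0 chase 'd': 0 ⇒ 0;  out=∅∪out(0)=∅
  fail(23) 'c': from fail(0)=0 chase 'c': 0 ⇒ 0;  out=∅∪out(0)=∅
  fail(3) 'ba': from fail(2)=0 chase 'a': 0 ⇒ 1;  out=∅∪out(1)={0}
  fail(7) 'ee': from fail(6)=0 chase 'e': 0 ⇒ 6;  out=∅∪out(6)=∅
  fail(12) 'ec': from fail(6)=0 chase 'c': 0 ⇒ 23;  out=∅∪out(23)=∅
  fail(19) 'ac': from fail(1)=0 chase 'c': 0 ⇒ 23;  out=∅∪out(23)=∅
  fail(22) 'dc': from fail(21)=0 chase 'c': 0 ⇒ 23;  out={6}∪out(23)={6}
  fail(24) 'ce': from fail(23)=0 chase 'e': 0 ⇒ 6;  out={7}∪out(6)={7}
  fail(4) 'bad': from fail(3)=1 chase 'd': 1→0 ⇒ 21;  out=∅∪out(21)=∅
  fail(8) 'eec': from fail(7)=6 chase 'c': 6 ⇒ 12;  out=∅∪out(12)=∅
  fail(13) 'eca': from fail(12)=23 chase 'a': 23→0 ⇒ 1;  out=∅∪out(1)={0}
  fail(17) 'bac': from fail(3)=1 chase 'c': 1 ⇒ 19;  out=∅∪out(19)=∅
  fail(20) 'ace': from fail(19)=23 chase 'e': 23 ⇒ 24;  out={5}∪out(24)={5,7}
  fail(5) 'badd': from fail(4)=21 chase 'd': 21→0 ⇒ 21;  out={1}∪out(21)={1}
  fail(9) 'eecb': from fail(8)=12 chase 'b': 12→23→0 ⇒ 2;  out=∅∪out(2)=∅
  fail(14) 'ecaa': from fail(13)=1 chase 'a': 1→0 ⇒ 1;  out=∅∪out(1)={0}
  fail(18) 'baca': from fail(17)=19 chase 'a': 19→23→0 ⇒ 1;  out={4}∪out(1)={0,4}
  fail(10) 'eecba': from fail(9)=2 chase 'a': 2 ⇒ 3;  out=∅∪out(3)={0}
  fail(15) 'ecaad': from fail(14)=1 chase 'd': 1→0 ⇒ 21;  out=∅∪out(21)=∅
  fail(11) 'eecbaa': from fail(10)=3 chase 'a': 3→1→0 ⇒ 1;  out={2}∪out(1)={0,2}
  fail(16) 'ecaadd': from fail(15)=21 chase 'd': 21→0 ⇒ 21;  out={3}∪out(21)={3}

Scan:
i=0 'a': node 0→1  emit P0@[0:0]
i=1 'b': node 1→2 (fail-walked)
i=2 'd': node 2→21 (fail-walked)
i=3 'e': node 21→6 (fail-walked)
i=4 'a': node 6→1 (fail-walked)  emit P0@[4:4]
i=5 'd': node 1→21 (fail-walked)
i=6 'c': node 21→22  emit P6@[5:6]
i=7 'c': node 22→23 (fail-walked)
i=8 'e': node 23→24  emit P7@[7:8]
i=9 'c': node 24→12 (fail-walked)
i=10 'a': node 12→13  emit P0@[10:10]
i=11 'a': node 13→14  emit P0@[11:11]
i=12 'd': node 14→15
i=13 'd': node 15→16  emit P3@[8:13]
i=14 'c': node 16→22 (fail-walked)  emit P6@[13:14]
i=15 'e': node 22→24 (fail-walked)  emit P7@[14:15]
i=16 'd': node 24→21 (fail-walked)
i=17 'c': node 21→22  emit P6@[16:17]
i=18 'c': node 22→23 (fail-walked)
i=19 'e': node 23→24  emit P7@[18:19]
i=20 'd': node 24→21 (fail-walked)
i=21 'd': node 21→21 (fail-walked)
i=22 'b': node 21→2 (fail-walked)
i=23 'a': node 2→3  emit P0@[23:23]
i=24 'e': node 3→6 (fail-walked)
i=25 'c': node 6→12
i=26 'e': node 12→24 (fail-walked)  emit P7@[25:26]
i=27 'a': node 24→1 (fail-walked)  emit P0@[27:27]
i=28 'a': node 1→1 (fail-walked)  emit P0@[28:28]
i=29 'a': node 1→1 (fail-walked)  emit P0@[29:29]

All matches (sorted): [[0,0],[4,0],[6,6],[8,7],[10,0],[11,0],[13,3],[14,6],[15,7],[17,6],[19,7],[23,0],[26,7],[27,0],[28,0],[29,0]]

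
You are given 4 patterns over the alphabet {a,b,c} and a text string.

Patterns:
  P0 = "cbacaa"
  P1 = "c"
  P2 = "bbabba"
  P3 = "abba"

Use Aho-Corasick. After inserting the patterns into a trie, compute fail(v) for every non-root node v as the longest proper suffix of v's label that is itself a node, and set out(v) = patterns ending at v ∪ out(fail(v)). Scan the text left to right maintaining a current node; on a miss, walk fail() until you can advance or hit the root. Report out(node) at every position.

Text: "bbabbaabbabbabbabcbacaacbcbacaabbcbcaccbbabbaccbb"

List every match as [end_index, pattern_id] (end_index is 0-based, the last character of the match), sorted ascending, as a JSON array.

Build automaton:
Trie nodes:
  0='ε' goto a→13 b→7 c→1
  1='c' goto b→2  [P1 ends]
  2='cb' goto a→3
  3='cba' goto c→4
  4='cbac' goto a→5
  5='cbaca' goto a→6
  6='cbacaa' goto ·  [P0 ends]
  7='b' goto b→8
  8='bb' goto a→9
  9='bba' goto b→10
  10='bbab' goto b→11
  11='bbabb' goto a→12
  12='bbabba' goto ·  [P2 ends]
  13='a' goto b→14
  14='ab' goto b→15
  15='abb' goto a→16
  16='abba' goto ·  [P3 ends]

Failure links (BFS by depth):
  fail(1) 'c': from fail(0)=0 chase 'c': 0 ⇒ 0;  out={1}∪out(0)={1}
  fail(7) 'b': from fail(0)=0 chase 'b': 0 ⇒ 0;  out=∅∪out(0)=∅
  fail(13) 'a': from fail(0)=0 chase 'a': 0 ⇒ 0;  out=∅∪out(0)=∅
  fail(2) 'cb': from fail(1)=0 chase 'b': 0 ⇒ 7;  out=∅∪out(7)=∅
  fail(8) 'bb': from fail(7)=0 chase 'b': 0 ⇒ 7;  out=∅∪out(7)=∅
  fail(14) 'ab': from fail(13)=0 chase 'b': 0 ⇒ 7;  out=∅∪out(7)=∅
  fail(3) 'cba': from fail(2)=7 chase 'a': 7→0 ⇒ 13;  out=∅∪out(13)=∅
  fail(9) 'bba': from fail(8)=7 chase 'a': 7→0 ⇒ 13;  out=∅∪out(13)=∅
  fail(15) 'abb': from fail(14)=7 chase 'b': 7 ⇒ 8;  out=∅∪out(8)=∅
  fail(4) 'cbac': from fail(3)=13 chase 'c': 13→0 ⇒ 1;  out=∅∪out(1)={1}
  fail(10) 'bbab': from fail(9)=13 chase 'b': 13 ⇒ 14;  out=∅∪out(14)=∅
  fail(16) 'abba': from fail(15)=8 chase 'a': 8 ⇒ 9;  out={3}∪out(9)={3}
  fail(5) 'cbaca': from fail(4)=1 chase 'a': 1→0 ⇒ 13;  out=∅∪out(13)=∅
  fail(11) 'bbabb': from fail(10)=14 chase 'b': 14 ⇒ 15;  out=∅∪out(15)=∅
  fail(6) 'cbacaa': from fail(5)=13 chase 'a': 13→0 ⇒ 13;  out={0}∪out(13)={0}
  fail(12) 'bbabba': from fail(11)=15 chase 'a': 15 ⇒ 16;  out={2}∪out(16)={2,3}

Run:
[0] read 'b'  n0⇒n7
[1] read 'b'  n7⇒n8
[2] read 'a'  n8⇒n9
[3] read 'b'  n9⇒n10
[4] read 'b'  n10⇒n11
[5] read 'a'  n11⇒n12  ** P2@[0:5],P3@[2:5]
[6] read 'a'  n12⇒n13 ·f
[7] read 'b'  n13⇒n14
[8] read 'b'  n14⇒n15
[9] read 'a'  n15⇒n16  ** P3@[6:9]
[10] read 'b'  n16⇒n10 ·f
[11] read 'b'  n10⇒n11
[12] read 'a'  n11⇒n12  ** P2@[7:12],P3@[9:12]
[13] read 'b'  n12⇒n10 ·f
[14] read 'b'  n10⇒n11
[15] read 'a'  n11⇒n12  ** P2@[10:15],P3@[12:15]
[16] read 'b'  n12⇒n10 ·f
[17] read 'c'  n10⇒n1 ·f  ** P1@[17:17]
[18] read 'b'  n1⇒n2
[19] read 'a'  n2⇒n3
[20] read 'c'  n3⇒n4  ** P1@[20:20]
[21] read 'a'  n4⇒n5
[22] read 'a'  n5⇒n6  ** P0@[17:22]
[23] read 'c'  n6⇒n1 ·f  ** P1@[23:23]
[24] read 'b'  n1⇒n2
[25] read 'c'  n2⇒n1 ·f  ** P1@[25:25]
[26] read 'b'  n1⇒n2
[27] read 'a'  n2⇒n3
[28] read 'c'  n3⇒n4  ** P1@[28:28]
[29] read 'a'  n4⇒n5
[30] read 'a'  n5⇒n6  ** P0@[25:30]
[31] read 'b'  n6⇒n14 ·f
[32] read 'b'  n14⇒n15
[33] read 'c'  n15⇒n1 ·f  ** P1@[33:33]
[34] read 'b'  n1⇒n2
[35] read 'c'  n2⇒n1 ·f  ** P1@[35:35]
[36] read 'a'  n1⇒n13 ·f
[37] read 'c'  n13⇒n1 ·f  ** P1@[37:37]
[38] read 'c'  n1⇒n1 ·f  ** P1@[38:38]
[39] read 'b'  n1⇒n2
[40] read 'b'  n2⇒n8 ·f
[41] read 'a'  n8⇒n9
[42] read 'b'  n9⇒n10
[43] read 'b'  n10⇒n11
[44] read 'a'  n11⇒n12  ** P2@[39:44],P3@[41:44]
[45] read 'c'  n12⇒n1 ·f  ** P1@[45:45]
[46] read 'c'  n1⇒n1 ·f  ** P1@[46:46]
[47] read 'b'  n1⇒n2
[48] read 'b'  n2⇒n8 ·f

Matches: [[5,2],[5,3],[9,3],[12,2],[12,3],[15,2],[15,3],[17,1],[20,1],[22,0],[23,1],[25,1],[28,1],[30,0],[33,1],[35,1],[37,1],[38,1],[44,2],[44,3],[45,1],[46,1]]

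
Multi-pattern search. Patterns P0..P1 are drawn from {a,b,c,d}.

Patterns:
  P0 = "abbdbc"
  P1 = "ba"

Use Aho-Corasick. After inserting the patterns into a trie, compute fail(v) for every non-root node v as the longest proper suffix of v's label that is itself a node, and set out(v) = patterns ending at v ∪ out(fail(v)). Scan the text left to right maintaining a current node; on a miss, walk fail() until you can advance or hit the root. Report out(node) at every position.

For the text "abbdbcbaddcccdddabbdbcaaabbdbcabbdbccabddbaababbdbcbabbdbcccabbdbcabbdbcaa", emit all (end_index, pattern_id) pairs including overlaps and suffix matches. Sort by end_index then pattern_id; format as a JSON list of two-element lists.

Build automaton:
Trie nodes:
  0='ε' goto a→1 b→7
  1='a' goto b→2
  2='ab' goto b→3
  3='abb' goto d→4
  4='abbd' goto b→5
  5='abbdb' goto c→6
  6='abbdbc' goto ·  ←P0
  7='b' goto a→8
  8='ba' goto ·  ←P1

Failure links (BFS by depth):
  fail(1) 'a': from fail(0)=0 chase 'a': 0 ⇒ 0;  out=∅∪out(0)=∅
  fail(7) 'b': from fail(0)=0 chase 'b': 0 ⇒ 0;  out=∅∪out(0)=∅
  fail(2) 'ab': from fail(1)=0 chase 'b': 0 ⇒ 7;  out=∅∪out(7)=∅
  fail(8) 'ba': from fail(7)=0 chase 'a': 0 ⇒ 1;  out={1}∪out(1)={1}
  fail(3) 'abb': from fail(2)=7 chase 'b': 7→0 ⇒ 7;  out=∅∪out(7)=∅
  fail(4) 'abbd': from fail(3)=7 chase 'd': 7→0 ⇒ 0;  out=∅∪out(0)=∅
  fail(5) 'abbdb': from fail(4)=0 chase 'b': 0 ⇒ 7;  out=∅∪out(7)=∅
  fail(6) 'abbdbc': from fail(5)=7 chase 'c': 7→0 ⇒ 0;  out={0}∪out(0)={0}

Scan:
pos 0 'a': at 1
pos 1 'b': at 2
pos 2 'b': at 3
pos 3 'd': at 4
pos 4 'b': at 5
pos 5 'c': at 6  → match P0@[0:5]
pos 6 'b': at 7 (fail-walked)
pos 7 'a': at 8  → match P1@[6:7]
pos 8 'd': at 0 (fail-walked)
pos 9 'd': at 0
pos 10 'c': at 0
pos 11 'c': at 0
pos 12 'c': at 0
pos 13 'd': at 0
pos 14 'd': at 0
pos 15 'd': at 0
pos 16 'a': at 1
pos 17 'b': at 2
pos 18 'b': at 3
pos 19 'd': at 4
pos 20 'b': at 5
pos 21 'c': at 6  → match P0@[16:21]
pos 22 'a': at 1 (fail-walked)
pos 23 'a': at 1 (fail-walked)
pos 24 'a': at 1 (fail-walked)
pos 25 'b': at 2
pos 26 'b': at 3
pos 27 'd': at 4
pos 28 'b': at 5
pos 29 'c': at 6  → match P0@[24:29]
pos 30 'a': at 1 (fail-walked)
pos 31 'b': at 2
pos 32 'b': at 3
pos 33 'd': at 4
pos 34 'b': at 5
pos 35 'c': at 6  → match P0@[30:35]
pos 36 'c': at 0 (fail-walked)
pos 37 'a': at 1
pos 38 'b': at 2
pos 39 'd': at 0 (fail-walked)
pos 40 'd': at 0
pos 41 'b': at 7
pos 42 'a': at 8  → match P1@[41:42]
pos 43 'a': at 1 (fail-walked)
pos 44 'b': at 2
pos 45 'a': at 8 (fail-walked)  → match P1@[44:45]
pos 46 'b': at 2 (fail-walked)
pos 47 'b': at 3
pos 48 'd': at 4
pos 49 'b': at 5
pos 50 'c': at 6  → match P0@[45:50]
pos 51 'b': at 7 (fail-walked)
pos 52 'a': at 8  → match P1@[51:52]
pos 53 'b': at 2 (fail-walked)
pos 54 'b': at 3
pos 55 'd': at 4
pos 56 'b': at 5
pos 57 'c': at 6  → match P0@[52:57]
pos 58 'c': at 0 (fail-walked)
pos 59 'c': at 0
pos 60 'a': at 1
pos 61 'b': at 2
pos 62 'b': at 3
pos 63 'd': at 4
pos 64 'b': at 5
pos 65 'c': at 6  → match P0@[60:65]
pos 66 'a': at 1 (fail-walked)
pos 67 'b': at 2
pos 68 'b': at 3
pos 69 'd': at 4
pos 70 'b': at 5
pos 71 'c': at 6  → match P0@[66:71]
pos 72 'a': at 1 (fail-walked)
pos 73 'a': at 1 (fail-walked)

Matches: [[5,0],[7,1],[21,0],[29,0],[35,0],[42,1],[45,1],[50,0],[52,1],[57,0],[65,0],[71,0]]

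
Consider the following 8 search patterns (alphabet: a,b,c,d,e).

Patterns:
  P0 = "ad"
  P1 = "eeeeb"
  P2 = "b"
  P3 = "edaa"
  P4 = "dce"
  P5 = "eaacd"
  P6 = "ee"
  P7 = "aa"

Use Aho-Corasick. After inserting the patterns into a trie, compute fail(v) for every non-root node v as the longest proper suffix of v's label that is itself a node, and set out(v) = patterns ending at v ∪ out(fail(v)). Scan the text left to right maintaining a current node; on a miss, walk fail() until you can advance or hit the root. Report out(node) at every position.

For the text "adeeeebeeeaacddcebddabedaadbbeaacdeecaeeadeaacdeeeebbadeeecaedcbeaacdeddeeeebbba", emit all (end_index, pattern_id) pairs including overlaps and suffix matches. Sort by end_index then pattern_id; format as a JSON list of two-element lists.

Build:
Trie nodes:
  0='ε' goto a→1 b→8 d→12 e→3
  1='a' goto a→19 d→2
  2='ad' goto ·  [P0 ends]
  3='e' goto a→15 d→9 e→4
  4='ee' goto e→5  [P6 ends]
  5='eee' goto e→6
  6='eeee' goto b→7
  7='eeeeb' goto ·  [P1 ends]
  8='b' goto ·  [P2 ends]
  9='ed' goto a→10
  10='eda' goto a→11
  11='edaa' goto ·  [P3 ends]
  12='d' goto c→13
  13='dc' goto e→14
  14='dce' goto ·  [P4 ends]
  15='ea' goto a→16
  16='eaa' goto c→17
  17='eaac' goto d→18
  18='eaacd' goto ·  [P5 ends]
  19='aa' goto ·  [P7 ends]

Failure links (BFS by depth):
  fail(1) 'a': from fail(0)=0 chase 'a': 0 ⇒ 0;  out=∅∪out(0)=∅
  fail(3) 'e': from fail(0)=0 chase 'e': 0 ⇒ 0;  out=∅∪out(0)=∅
  fail(8) 'b': from fail(0)=0 chase 'b': 0 ⇒ 0;  out={2}∪out(0)={2}
  fail(12) 'd': from fail(0)=0 chase 'd': 0 ⇒ 0;  out=∅∪out(0)=∅
  fail(2) 'ad': from fail(1)=0 chase 'd': 0 ⇒ 12;  out={0}∪out(12)={0}
  fail(4) 'ee': from fail(3)=0 chase 'e': 0 ⇒ 3;  out={6}∪out(3)={6}
  fail(9) 'ed': from fail(3)=0 chase 'd': 0 ⇒ 12;  out=∅∪out(12)=∅
  fail(13) 'dc': from fail(12)=0 chase 'c': 0 ⇒ 0;  out=∅∪out(0)=∅
  fail(15) 'ea': from fail(3)=0 chase 'a': 0 ⇒ 1;  out=∅∪out(1)=∅
  fail(19) 'aa': from fail(1)=0 chase 'a': 0 ⇒ 1;  out={7}∪out(1)={7}
  fail(5) 'eee': from fail(4)=3 chase 'e': 3 ⇒ 4;  out=∅∪out(4)={6}
  fail(10) 'eda': from fail(9)=12 chase 'a': 12→0 ⇒ 1;  out=∅∪out(1)=∅
  fail(14) 'dce': from fail(13)=0 chase 'e': 0 ⇒ 3;  out={4}∪out(3)={4}
  fail(16) 'eaa': from fail(15)=1 chase 'a': 1 ⇒ 19;  out=∅∪out(19)={7}
  fail(6) 'eeee': from fail(5)=4 chase 'e': 4 ⇒ 5;  out=∅∪out(5)={6}
  fail(11) 'edaa': from fail(10)=1 chase 'a': 1 ⇒ 19;  out={3}∪out(19)={3,7}
  fail(17) 'eaac': from fail(16)=19 chase 'c': 19→1→0 ⇒ 0;  out=∅∪out(0)=∅
  fail(7) 'eeeeb': from fail(6)=5 chase 'b': 5→4→3→0 ⇒ 8;  out={1}∪out(8)={1,2}
  fail(18) 'eaacd': from fail(17)=0 chase 'd': 0 ⇒ 12;  out={5}∪out(12)={5}

Run:
pos 0 'a': at 1
pos 1 'd': at 2  ** P0@[0:1]
pos 2 'e': at 3 (fail-walked)
pos 3 'e': at 4  ** P6@[2:3]
pos 4 'e': at 5  ** P6@[3:4]
pos 5 'e': at 6  ** P6@[4:5]
pos 6 'b': at 7  ** P1@[2:6],P2@[6:6]
pos 7 'e': at 3 (fail-walked)
pos 8 'e': at 4  ** P6@[7:8]
pos 9 'e': at 5  ** P6@[8:9]
pos 10 'a': at 15 (fail-walked)
pos 11 'a': at 16  ** P7@[10:11]
pos 12 'c': at 17
pos 13 'd': at 18  ** P5@[9:13]
pos 14 'd': at 12 (fail-walked)
pos 15 'c': at 13
pos 16 'e': at 14  ** P4@[14:16]
pos 17 'b': at 8 (fail-walked)  ** P2@[17:17]
pos 18 'd': at 12 (fail-walked)
pos 19 'd': at 12 (fail-walked)
pos 20 'a': at 1 (fail-walked)
pos 21 'b': at 8 (fail-walked)  ** P2@[21:21]
pos 22 'e': at 3 (fail-walked)
pos 23 'd': at 9
pos 24 'a': at 10
pos 25 'a': at 11  ** P3@[22:25],P7@[24:25]
pos 26 'd': at 2 (fail-walked)  ** P0@[25:26]
pos 27 'b': at 8 (fail-walked)  ** P2@[27:27]
pos 28 'b': at 8 (fail-walked)  ** P2@[28:28]
pos 29 'e': at 3 (fail-walked)
pos 30 'a': at 15
pos 31 'a': at 16  ** P7@[30:31]
pos 32 'c': at 17
pos 33 'd': at 18  ** P5@[29:33]
pos 34 'e': at 3 (fail-walked)
pos 35 'e': at 4  ** P6@[34:35]
pos 36 'c': at 0 (fail-walked)
pos 37 'a': at 1
pos 38 'e': at 3 (fail-walked)
pos 39 'e': at 4  ** P6@[38:39]
pos 40 'a': at 15 (fail-walked)
pos 41 'd': at 2 (fail-walked)  ** P0@[40:41]
pos 42 'e': at 3 (fail-walked)
pos 43 'a': at 15
pos 44 'a': at 16  ** P7@[43:44]
pos 45 'c': at 17
pos 46 'd': at 18  ** P5@[42:46]
pos 47 'e': at 3 (fail-walked)
pos 48 'e': at 4  ** P6@[47:48]
pos 49 'e': at 5  ** P6@[48:49]
pos 50 'e': at 6  ** P6@[49:50]
pos 51 'b': at 7  ** P1@[47:51],P2@[51:51]
pos 52 'b': at 8 (fail-walked)  ** P2@[52:52]
pos 53 'a': at 1 (fail-walked)
pos 54 'd': at 2  ** P0@[53:54]
pos 55 'e': at 3 (fail-walked)
pos 56 'e': at 4  ** P6@[55:56]
pos 57 'e': at 5  ** P6@[56:57]
pos 58 'c': at 0 (fail-walked)
pos 59 'a': at 1
pos 60 'e': at 3 (fail-walked)
pos 61 'd': at 9
pos 62 'c': at 13 (fail-walked)
pos 63 'b': at 8 (fail-walked)  ** P2@[63:63]
pos 64 'e': at 3 (fail-walked)
pos 65 'a': at 15
pos 66 'a': at 16  ** P7@[65:66]
pos 67 'c': at 17
pos 68 'd': at 18  ** P5@[64:68]
pos 69 'e': at 3 (fail-walked)
pos 70 'd': at 9
pos 71 'd': at 12 (fail-walked)
pos 72 'e': at 3 (fail-walked)
pos 73 'e': at 4  ** P6@[72:73]
pos 74 'e': at 5  ** P6@[73:74]
pos 75 'e': at 6  ** P6@[74:75]
pos 76 'b': at 7  ** P1@[72:76],P2@[76:76]
pos 77 'b': at 8 (fail-walked)  ** P2@[77:77]
pos 78 'b': at 8 (fail-walked)  ** P2@[78:78]
pos 79 'a': at 1 (fail-walked)

Matches: [[1,0],[3,6],[4,6],[5,6],[6,1],[6,2],[8,6],[9,6],[11,7],[13,5],[16,4],[17,2],[21,2],[25,3],[25,7],[26,0],[27,2],[28,2],[31,7],[33,5],[35,6],[39,6],[41,0],[44,7],[46,5],[48,6],[49,6],[50,6],[51,1],[51,2],[52,2],[54,0],[56,6],[57,6],[63,2],[66,7],[68,5],[73,6],[74,6],[75,6],[76,1],[76,2],[77,2],[78,2]]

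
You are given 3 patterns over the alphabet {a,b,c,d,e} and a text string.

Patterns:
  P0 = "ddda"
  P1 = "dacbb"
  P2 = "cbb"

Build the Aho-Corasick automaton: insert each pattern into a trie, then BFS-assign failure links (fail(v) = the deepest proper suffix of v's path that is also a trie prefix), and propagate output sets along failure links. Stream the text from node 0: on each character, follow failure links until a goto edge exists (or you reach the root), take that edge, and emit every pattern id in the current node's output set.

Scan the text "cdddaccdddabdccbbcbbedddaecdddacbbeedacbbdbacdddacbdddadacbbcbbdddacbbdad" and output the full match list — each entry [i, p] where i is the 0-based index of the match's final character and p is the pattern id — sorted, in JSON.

Build automaton:
Trie nodes:
  n0 'ε': c→9 d→1
  n1 'd': a→5 d→2
  n2 'dd': d→3
  n3 'ddd': a→4
  n4 'ddda': ·  ←P0
  n5 'da': c→6
  n6 'dac': b→7
  n7 'dacb': b→8
  n8 'dacbb': ·  ←P1
  n9 'c': b→10
  n10 'cb': b→11
  n11 'cbb': ·  ←P2

BFS fail/out derivation:
  fail(1) 'd': from fail(0)=0 chase 'd': 0 ⇒ 0;  out=∅∪out(0)=∅
  fail(9) 'c': from fail(0)=0 chase 'c': 0 ⇒ 0;  out=∅∪out(0)=∅
  fail(2) 'dd': from fail(1)=0 chase 'd': 0 ⇒ 1;  out=∅∪out(1)=∅
  fail(5) 'da': from fail(1)=0 chase 'a': 0 ⇒ 0;  out=∅∪out(0)=∅
  fail(10) 'cb': from fail(9)=0 chase 'b': 0 ⇒ 0;  out=∅∪out(0)=∅
  fail(3) 'ddd': from fail(2)=1 chase 'd': 1 ⇒ 2;  out=∅∪out(2)=∅
  fail(6) 'dac': from fail(5)=0 chase 'c': 0 ⇒ 9;  out=∅∪out(9)=∅
  fail(11) 'cbb': from fail(10)=0 chase 'b': 0 ⇒ 0;  out={2}∪out(0)={2}
  fail(4) 'ddda': from fail(3)=2 chase 'a': 2→1 ⇒ 5;  out={0}∪out(5)={0}
  fail(7) 'dacb': from fail(6)=9 chase 'b': 9 ⇒ 10;  out=∅∪out(10)=∅
  fail(8) 'dacbb': from fail(7)=10 chase 'b': 10 ⇒ 11;  out={1}∪out(11)={1,2}

Scan:
i=0 'c': node 0→9
i=1 'd': node 9→1 (fail-walked)
i=2 'd': node 1→2
i=3 'd': node 2→3
i=4 'a': node 3→4  ** P0@[1:4]
i=5 'c': node 4→6 (fail-walked)
i=6 'c': node 6→9 (fail-walked)
i=7 'd': node 9→1 (fail-walked)
i=8 'd': node 1→2
i=9 'd': node 2→3
i=10 'a': node 3→4  ** P0@[7:10]
i=11 'b': node 4→0 (fail-walked)
i=12 'd': node 0→1
i=13 'c': node 1→9 (fail-walked)
i=14 'c': node 9→9 (fail-walked)
i=15 'b': node 9→10
i=16 'b': node 10→11  ** P2@[14:16]
i=17 'c': node 11→9 (fail-walked)
i=18 'b': node 9→10
i=19 'b': node 10→11  ** P2@[17:19]
i=20 'e': node 11→0 (fail-walked)
i=21 'd': node 0→1
i=22 'd': node 1→2
i=23 'd': node 2→3
i=24 'a': node 3→4  ** P0@[21:24]
i=25 'e': node 4→0 (fail-walked)
i=26 'c': node 0→9
i=27 'd': node 9→1 (fail-walked)
i=28 'd': node 1→2
i=29 'd': node 2→3
i=30 'a': node 3→4  ** P0@[27:30]
i=31 'c': node 4→6 (fail-walked)
i=32 'b': node 6→7
i=33 'b': node 7→8  ** P1@[29:33],P2@[31:33]
i=34 'e': node 8→0 (fail-walked)
i=35 'e': node 0→0
i=36 'd': node 0→1
i=37 'a': node 1→5
i=38 'c': node 5→6
i=39 'b': node 6→7
i=40 'b': node 7→8  ** P1@[36:40],P2@[38:40]
i=41 'd': node 8→1 (fail-walked)
i=42 'b': node 1→0 (fail-walked)
i=43 'a': node 0→0
i=44 'c': node 0→9
i=45 'd': node 9→1 (fail-walked)
i=46 'd': node 1→2
i=47 'd': node 2→3
i=48 'a': node 3→4  ** P0@[45:48]
i=49 'c': node 4→6 (fail-walked)
i=50 'b': node 6→7
i=51 'd': node 7→1 (fail-walked)
i=52 'd': node 1→2
i=53 'd': node 2→3
i=54 'a': node 3→4  ** P0@[51:54]
i=55 'd': node 4→1 (fail-walked)
i=56 'a': node 1→5
i=57 'c': node 5→6
i=58 'b': node 6→7
i=59 'b': node 7→8  ** P1@[55:59],P2@[57:59]
i=60 'c': node 8→9 (fail-walked)
i=61 'b': node 9→10
i=62 'b': node 10→11  ** P2@[60:62]
i=63 'd': node 11→1 (fail-walked)
i=64 'd': node 1→2
i=65 'd': node 2→3
i=66 'a': node 3→4  ** P0@[63:66]
i=67 'c': node 4→6 (fail-walked)
i=68 'b': node 6→7
i=69 'b': node 7→8  ** P1@[65:69],P2@[67:69]
i=70 'd': node 8→1 (fail-walked)
i=71 'a': node 1→5
i=72 'd': node 5→1 (fail-walked)

Result: [[4,0],[10,0],[16,2],[19,2],[24,0],[30,0],[33,1],[33,2],[40,1],[40,2],[48,0],[54,0],[59,1],[59,2],[62,2],[66,0],[69,1],[69,2]]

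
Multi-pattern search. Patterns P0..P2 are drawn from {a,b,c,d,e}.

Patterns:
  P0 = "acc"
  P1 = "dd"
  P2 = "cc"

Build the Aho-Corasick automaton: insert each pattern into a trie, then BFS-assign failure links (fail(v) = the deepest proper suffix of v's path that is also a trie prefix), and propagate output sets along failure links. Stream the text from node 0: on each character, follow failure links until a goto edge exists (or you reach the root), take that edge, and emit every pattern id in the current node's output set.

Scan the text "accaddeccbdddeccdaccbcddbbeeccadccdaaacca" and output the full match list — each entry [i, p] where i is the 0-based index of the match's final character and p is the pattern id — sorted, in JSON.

Build automaton:
Trie (insert patterns):
  0='ε' goto a→1 c→6 d→4
  1='a' goto c→2
  2='ac' goto c→3
  3='acc' goto ·  [P0 ends]
  4='d' goto d→5
  5='dd' goto ·  [P1 ends]
  6='c' goto c→7
  7='cc' goto ·  [P2 ends]

Failure links (BFS by depth):
  fail(1) 'a': from fail(0)=0 chase 'a': 0 ⇒ 0;  out=∅∪out(0)=∅
  fail(4) 'd': from fail(0)=0 chase 'd': 0 ⇒ 0;  out=∅∪out(0)=∅
  fail(6) 'c': from fail(0)=0 chase 'c': 0 ⇒ 0;  out=∅∪out(0)=∅
  fail(2) 'ac': from fail(1)=0 chase 'c': 0 ⇒ 6;  out=∅∪out(6)=∅
  fail(5) 'dd': from fail(4)=0 chase 'd': 0 ⇒ 4;  out={1}∪out(4)={1}
  fail(7) 'cc': from fail(6)=0 chase 'c': 0 ⇒ 6;  out={2}∪out(6)={2}
  fail(3) 'acc': from fail(2)=6 chase 'c': 6 ⇒ 7;  out={0}∪out(7)={0,2}

Run:
i=0 'a': node 0→1
i=1 'c': node 1→2
i=2 'c': node 2→3  emit P0@[0:2],P2@[1:2]
i=3 'a': node 3→1 (via fail)
i=4 'd': node 1→4 (via fail)
i=5 'd': node 4→5  emit P1@[4:5]
i=6 'e': node 5→0 (via fail)
i=7 'c': node 0→6
i=8 'c': node 6→7  emit P2@[7:8]
i=9 'b': node 7→0 (via fail)
i=10 'd': node 0→4
i=11 'd': node 4→5  emit P1@[10:11]
i=12 'd': node 5→5 (via fail)  emit P1@[11:12]
i=13 'e': node 5→0 (via fail)
i=14 'c': node 0→6
i=15 'c': node 6→7  emit P2@[14:15]
i=16 'd': node 7→4 (via fail)
i=17 'a': node 4→1 (via fail)
i=18 'c': node 1→2
i=19 'c': node 2→3  emit P0@[17:19],P2@[18:19]
i=20 'b': node 3→0 (via fail)
i=21 'c': node 0→6
i=22 'd': node 6→4 (via fail)
i=23 'd': node 4→5  emit P1@[22:23]
i=24 'b': node 5→0 (via fail)
i=25 'b': node 0→0
i=26 'e': node 0→0
i=27 'e': node 0→0
i=28 'c': node 0→6
i=29 'c': node 6→7  emit P2@[28:29]
i=30 'a': node 7→1 (via fail)
i=31 'd': node 1→4 (via fail)
i=32 'c': node 4→6 (via fail)
i=33 'c': node 6→7  emit P2@[32:33]
i=34 'd': node 7→4 (via fail)
i=35 'a': node 4→1 (via fail)
i=36 'a': node 1→1 (via fail)
i=37 'a': node 1→1 (via fail)
i=38 'c': node 1→2
i=39 'c': node 2→3  emit P0@[37:39],P2@[38:39]
i=40 'a': node 3→1 (via fail)

Result: [[2,0],[2,2],[5,1],[8,2],[11,1],[12,1],[15,2],[19,0],[19,2],[23,1],[29,2],[33,2],[39,0],[39,2]]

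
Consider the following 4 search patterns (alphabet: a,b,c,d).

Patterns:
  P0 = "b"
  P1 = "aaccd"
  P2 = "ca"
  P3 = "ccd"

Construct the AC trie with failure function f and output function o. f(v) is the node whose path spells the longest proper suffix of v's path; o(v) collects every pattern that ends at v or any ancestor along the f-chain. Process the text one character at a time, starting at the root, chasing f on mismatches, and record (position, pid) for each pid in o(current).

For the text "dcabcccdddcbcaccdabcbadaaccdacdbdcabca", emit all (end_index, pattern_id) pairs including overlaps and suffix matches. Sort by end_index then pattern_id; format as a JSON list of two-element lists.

Build automaton:
Trie nodes:
  n0 'ε': a→2 b→1 c→7
  n1 'b': ·  ←P0
  n2 'a': a→3
  n3 'aa': c→4
  n4 'aac': c→5
  n5 'aacc': d→6
  n6 'aaccd': ·  ←P1
  n7 'c': a→8 c→9
  n8 'ca': ·  ←P2
  n9 'cc': d→10
  n10 'ccd': ·  ←P3

BFS fail/out derivation:
  fail(1) 'b': from fail(0)=0 chase 'b': 0 ⇒ 0;  out={0}∪out(0)={0}
  fail(2) 'a': from fail(0)=0 chase 'a': 0 ⇒ 0;  out=∅∪out(0)=∅
  fail(7) 'c': from fail(0)=0 chase 'c': 0 ⇒ 0;  out=∅∪out(0)=∅
  fail(3) 'aa': from fail(2)=0 chase 'a': 0 ⇒ 2;  out=∅∪out(2)=∅
  fail(8) 'ca': from fail(7)=0 chase 'a': 0 ⇒ 2;  out={2}∪out(2)={2}
  fail(9) 'cc': from fail(7)=0 chase 'c': 0 ⇒ 7;  out=∅∪out(7)=∅
  fail(4) 'aac': from fail(3)=2 chase 'c': 2→0 ⇒ 7;  out=∅∪out(7)=∅
  fail(10) 'ccd': from fail(9)=7 chase 'd': 7→0 ⇒ 0;  out={3}∪out(0)={3}
  fail(5) 'aacc': from fail(4)=7 chase 'c': 7 ⇒ 9;  out=∅∪out(9)=∅
  fail(6) 'aaccd': from fail(5)=9 chase 'd': 9 ⇒ 10;  out={1}∪out(10)={1,3}

Run:
i=0 'd': node 0→0
i=1 'c': node 0→7
i=2 'a': node 7→8  → match P2@[1:2]
i=3 'b': node 8→1 (fail-walked)  → match P0@[3:3]
i=4 'c': node 1→7 (fail-walked)
i=5 'c': node 7→9
i=6 'c': node 9→9 (fail-walked)
i=7 'd': node 9→10  → match P3@[5:7]
i=8 'd': node 10→0 (fail-walked)
i=9 'd': node 0→0
i=10 'c': node 0→7
i=11 'b': node 7→1 (fail-walked)  → match P0@[11:11]
i=12 'c': node 1→7 (fail-walked)
i=13 'a': node 7→8  → match P2@[12:13]
i=14 'c': node 8→7 (fail-walked)
i=15 'c': node 7→9
i=16 'd': node 9→10  → match P3@[14:16]
i=17 'a': node 10→2 (fail-walked)
i=18 'b': node 2→1 (fail-walked)  → match P0@[18:18]
i=19 'c': node 1→7 (fail-walked)
i=20 'b': node 7→1 (fail-walked)  → match P0@[20:20]
i=21 'a': node 1→2 (fail-walked)
i=22 'd': node 2→0 (fail-walked)
i=23 'a': node 0→2
i=24 'a': node 2→3
i=25 'c': node 3→4
i=26 'c': node 4→5
i=27 'd': node 5→6  → match P1@[23:27],P3@[25:27]
i=28 'a': node 6→2 (fail-walked)
i=29 'c': node 2→7 (fail-walked)
i=30 'd': node 7→0 (fail-walked)
i=31 'b': node 0→1  → match P0@[31:31]
i=32 'd': node 1→0 (fail-walked)
i=33 'c': node 0→7
i=34 'a': node 7→8  → match P2@[33:34]
i=35 'b': node 8→1 (fail-walked)  → match P0@[35:35]
i=36 'c': node 1→7 (fail-walked)
i=37 'a': node 7→8  → match P2@[36:37]

All matches (sorted): [[2,2],[3,0],[7,3],[11,0],[13,2],[16,3],[18,0],[20,0],[27,1],[27,3],[31,0],[34,2],[35,0],[37,2]]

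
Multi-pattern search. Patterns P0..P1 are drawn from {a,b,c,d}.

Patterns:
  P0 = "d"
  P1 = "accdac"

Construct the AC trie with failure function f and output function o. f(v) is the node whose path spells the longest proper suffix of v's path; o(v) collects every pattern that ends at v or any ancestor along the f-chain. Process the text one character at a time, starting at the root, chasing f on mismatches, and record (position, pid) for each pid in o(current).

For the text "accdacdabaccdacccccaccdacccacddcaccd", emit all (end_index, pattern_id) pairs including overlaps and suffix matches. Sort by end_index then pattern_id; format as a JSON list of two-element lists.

Construct AC machine:
Trie nodes:
  n0 'ε': a→2 d→1
  n1 'd': ·  ←P0
  n2 'a': c→3
  n3 'ac': c→4
  n4 'acc': d→5
  n5 'accd': a→6
  n6 'accda': c→7
  n7 'accdac': ·  ←P1

Failure links (BFS by depth):
  n1('d'): parent n0 fail=0; on 'd' 0 → fail=0;  out {0}∪∅={0}
  n2('a'): parent n0 fail=0; on 'a' 0 → fail=0;  out ∅∪∅=∅
  n3('ac'): parent n2 fail=0; on 'c' 0 → fail=0;  out ∅∪∅=∅
  n4('acc'): parent n3 fail=0; on 'c' 0 → fail=0;  out ∅∪∅=∅
  n5('accd'): parent n4 fail=0; on 'd' 0 → fail=1;  out ∅∪{0}={0}
  n6('accda'): parent n5 fail=1; on 'a' 1→0 → fail=2;  out ∅∪∅=∅
  n7('accdac'): parent n6 fail=2; on 'c' 2 → fail=3;  out {1}∪∅={1}

Text stream:
i=0 'a': node 0→2
i=1 'c': node 2→3
i=2 'c': node 3→4
i=3 'd': node 4→5  emit P0@[3:3]
i=4 'a': node 5→6
i=5 'c': node 6→7  emit P1@[0:5]
i=6 'd': node 7→1 ·f  emit P0@[6:6]
i=7 'a': node 1→2 ·f
i=8 'b': node 2→0 ·f
i=9 'a': node 0→2
i=10 'c': node 2→3
i=11 'c': node 3→4
i=12 'd': node 4→5  emit P0@[12:12]
i=13 'a': node 5→6
i=14 'c': node 6→7  emit P1@[9:14]
i=15 'c': node 7→4 ·f
i=16 'c': node 4→0 ·f
i=17 'c': node 0→0
i=18 'c': node 0→0
i=19 'a': node 0→2
i=20 'c': node 2→3
i=21 'c': node 3→4
i=22 'd': node 4→5  emit P0@[22:22]
i=23 'a': node 5→6
i=24 'c': node 6→7  emit P1@[19:24]
i=25 'c': node 7→4 ·f
i=26 'c': node 4→0 ·f
i=27 'a': node 0→2
i=28 'c': node 2→3
i=29 'd': node 3→1 ·f  emit P0@[29:29]
i=30 'd': node 1→1 ·f  emit P0@[30:30]
i=31 'c': node 1→0 ·f
i=32 'a': node 0→2
i=33 'c': node 2→3
i=34 'c': node 3→4
i=35 'd': node 4→5  emit P0@[35:35]

All matches (sorted): [[3,0],[5,1],[6,0],[12,0],[14,1],[22,0],[24,1],[29,0],[30,0],[35,0]]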